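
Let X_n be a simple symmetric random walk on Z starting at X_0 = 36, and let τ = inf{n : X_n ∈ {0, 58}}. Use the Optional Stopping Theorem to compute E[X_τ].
E[X_τ] = 36

X_n is a martingale and τ is a bounded-mean stopping time (indeed τ is finite a.s. with bounded expectation since the walk is in a bounded region). By the OST, E[X_τ] = E[X_0] = 36. Equivalently: E[X_τ] = 58 · P(hit 58 first) + 0 · P(hit 0 first) = 58 · (36/58) = 36.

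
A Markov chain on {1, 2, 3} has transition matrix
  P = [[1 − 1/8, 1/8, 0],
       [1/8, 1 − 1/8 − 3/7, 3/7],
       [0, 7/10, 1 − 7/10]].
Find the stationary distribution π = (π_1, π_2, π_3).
π = (49/128, 49/128, 15/64)

This is a birth-death chain on three states, which satisfies detailed balance: π_1 · P_{12} = π_2 · P_{21} and π_2 · P_{23} = π_3 · P_{32}.
From π_1 · 1/8 = π_2 · 1/8: π_2/π_1 = (1/8)/(1/8) = 1.
From π_2 · 3/7 = π_3 · 7/10: π_3/π_2 = (3/7)/(7/10) = 30/49.
Take π_1 proportional to 1; then unnormalized π = (1, 1, 30/49). Normalize by dividing by the sum 128/49:
  π = (49/128, 49/128, 15/64).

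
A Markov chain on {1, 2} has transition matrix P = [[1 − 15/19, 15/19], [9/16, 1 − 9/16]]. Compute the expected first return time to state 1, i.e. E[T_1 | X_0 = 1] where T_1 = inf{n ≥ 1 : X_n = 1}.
E[T_1 | X_0 = 1] = 1/π_1 = 137/57

For an irreducible recurrent Markov chain with stationary distribution π, E[T_i | X_0 = i] = 1/π_i (Kac's formula). Here π_1 = (9/16)/(15/19 + 9/16) = (9/16)/(411/304) = 57/137, so E[T_1 | X_0 = 1] = 1/π_1 = (15/19 + 9/16)/(9/16) = (411/304)/(9/16) = 137/57.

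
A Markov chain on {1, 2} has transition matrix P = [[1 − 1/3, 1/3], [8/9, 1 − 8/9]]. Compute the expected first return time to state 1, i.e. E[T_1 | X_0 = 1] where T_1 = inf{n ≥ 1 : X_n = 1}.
E[T_1 | X_0 = 1] = 1/π_1 = 11/8

For an irreducible recurrent Markov chain with stationary distribution π, E[T_i | X_0 = i] = 1/π_i (Kac's formula). Here π_1 = (8/9)/(1/3 + 8/9) = (8/9)/(11/9) = 8/11, so E[T_1 | X_0 = 1] = 1/π_1 = (1/3 + 8/9)/(8/9) = (11/9)/(8/9) = 11/8.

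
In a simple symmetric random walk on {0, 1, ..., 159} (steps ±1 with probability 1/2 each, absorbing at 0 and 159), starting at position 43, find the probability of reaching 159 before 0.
P(hit 159 before 0) = 43/159

Let u_k = P(hit 159 before 0 | start at k). Then u_0 = 0, u_159 = 1, and u_k = u_{k-1}/2 + u_{k+1}/2 for 1 ≤ k ≤ 158. This harmonic recurrence is solved by u_k = k/159, giving u_43 = 43/159.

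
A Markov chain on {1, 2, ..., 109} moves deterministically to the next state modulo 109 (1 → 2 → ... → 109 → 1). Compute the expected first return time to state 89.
E[T_89 | X_0 = 89] = 109

The chain cycles deterministically, so starting at state 89 it returns in exactly 109 steps. Equivalently, the stationary distribution is uniform π_j = 1/109 for every state j, so by Kac's formula E[T_89] = 1/π_89 = 109.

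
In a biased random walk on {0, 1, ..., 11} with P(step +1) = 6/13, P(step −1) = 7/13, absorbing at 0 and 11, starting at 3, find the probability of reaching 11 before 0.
P(hit 11 before 0) = (1 − (7/6)^3) / (1 − (7/6)^11) = 213311232/1614529687

Let u_k denote P(reach 11 before 0 | start at k). Boundary: u_0 = 0, u_11 = 1. Recurrence: u_k = 6/13·u_{k+1} + 7/13·u_{k-1} for 1 ≤ k ≤ 10. Try u_k = A + B·r^k with r = q/p = (7/13)/(6/13) = 7/6. Substitution satisfies the recurrence; boundary conditions give:
  u_k = (1 − r^k) / (1 − r^N) = (1 − (7/6)^3) / (1 − (7/6)^11) = 213311232/1614529687.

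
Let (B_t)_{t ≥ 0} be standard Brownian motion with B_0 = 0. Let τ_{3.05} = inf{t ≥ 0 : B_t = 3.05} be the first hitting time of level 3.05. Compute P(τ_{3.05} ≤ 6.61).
P(τ_{3.05} ≤ 6.61) = 2(1 − Φ(3.05/√6.61)) = 2(1 − Φ(1.1863)) ≈ 0.2355

By the reflection principle for standard BM, P(τ_b ≤ t) = 2 · P(B_t ≥ b). Since B_t ~ N(0, t), P(B_t ≥ 3.05) = 1 − Φ(3.05/√t) = 1 − Φ(3.05/√6.61) = 1 − Φ(1.1863) ≈ 0.11775. Doubling: P(τ_{3.05} ≤ 6.61) ≈ 2 · 0.11775 = 0.23550 ≈ 0.2355.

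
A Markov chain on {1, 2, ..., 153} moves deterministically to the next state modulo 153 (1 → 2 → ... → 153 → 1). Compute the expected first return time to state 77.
E[T_77 | X_0 = 77] = 153

The chain cycles deterministically, so starting at state 77 it returns in exactly 153 steps. Equivalently, the stationary distribution is uniform π_j = 1/153 for every state j, so by Kac's formula E[T_77] = 1/π_77 = 153.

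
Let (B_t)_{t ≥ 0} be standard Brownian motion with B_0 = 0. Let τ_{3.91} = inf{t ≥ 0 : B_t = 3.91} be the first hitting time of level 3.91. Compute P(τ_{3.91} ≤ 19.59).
P(τ_{3.91} ≤ 19.59) = 2(1 − Φ(3.91/√19.59)) = 2(1 − Φ(0.8834)) ≈ 0.3770

By the reflection principle for standard BM, P(τ_b ≤ t) = 2 · P(B_t ≥ b). Since B_t ~ N(0, t), P(B_t ≥ 3.91) = 1 − Φ(3.91/√t) = 1 − Φ(3.91/√19.59) = 1 − Φ(0.8834) ≈ 0.18851. Doubling: P(τ_{3.91} ≤ 19.59) ≈ 2 · 0.18851 = 0.37702 ≈ 0.3770.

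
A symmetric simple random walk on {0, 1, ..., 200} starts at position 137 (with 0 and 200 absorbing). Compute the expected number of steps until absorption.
E[τ | X_0 = 137] = 8631

Let v_k = E[τ | X_0 = k]. Boundary: v_0 = v_200 = 0. Recurrence: v_k = 1 + (v_{k-1} + v_{k+1})/2 for 1 ≤ k ≤ 199. The particular solution to v_k − (v_{k-1} + v_{k+1})/2 = 1 is v_k = −k^2. Adding homogeneous solution A + B k and matching boundaries gives v_k = k (200 − k). Substituting k = 137: v_137 = 137 · 63 = 8631.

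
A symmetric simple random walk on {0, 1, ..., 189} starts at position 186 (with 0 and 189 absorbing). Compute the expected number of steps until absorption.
E[τ | X_0 = 186] = 558

Let v_k = E[τ | X_0 = k]. Boundary: v_0 = v_189 = 0. Recurrence: v_k = 1 + (v_{k-1} + v_{k+1})/2 for 1 ≤ k ≤ 188. The particular solution to v_k − (v_{k-1} + v_{k+1})/2 = 1 is v_k = −k^2. Adding homogeneous solution A + B k and matching boundaries gives v_k = k (189 − k). Substituting k = 186: v_186 = 186 · 3 = 558.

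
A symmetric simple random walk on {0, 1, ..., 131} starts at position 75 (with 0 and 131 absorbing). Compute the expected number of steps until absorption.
E[τ | X_0 = 75] = 4200

Let v_k = E[τ | X_0 = k]. Boundary: v_0 = v_131 = 0. Recurrence: v_k = 1 + (v_{k-1} + v_{k+1})/2 for 1 ≤ k ≤ 130. The particular solution to v_k − (v_{k-1} + v_{k+1})/2 = 1 is v_k = −k^2. Adding homogeneous solution A + B k and matching boundaries gives v_k = k (131 − k). Substituting k = 75: v_75 = 75 · 56 = 4200.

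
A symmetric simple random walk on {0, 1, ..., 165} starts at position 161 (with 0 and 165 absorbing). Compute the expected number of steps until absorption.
E[τ | X_0 = 161] = 644

Let v_k = E[τ | X_0 = k]. Boundary: v_0 = v_165 = 0. Recurrence: v_k = 1 + (v_{k-1} + v_{k+1})/2 for 1 ≤ k ≤ 164. The particular solution to v_k − (v_{k-1} + v_{k+1})/2 = 1 is v_k = −k^2. Adding homogeneous solution A + B k and matching boundaries gives v_k = k (165 − k). Substituting k = 161: v_161 = 161 · 4 = 644.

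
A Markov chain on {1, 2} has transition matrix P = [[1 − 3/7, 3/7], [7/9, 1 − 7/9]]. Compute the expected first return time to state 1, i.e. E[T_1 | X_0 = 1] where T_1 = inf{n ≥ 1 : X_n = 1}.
E[T_1 | X_0 = 1] = 1/π_1 = 76/49

For an irreducible recurrent Markov chain with stationary distribution π, E[T_i | X_0 = i] = 1/π_i (Kac's formula). Here π_1 = (7/9)/(3/7 + 7/9) = (7/9)/(76/63) = 49/76, so E[T_1 | X_0 = 1] = 1/π_1 = (3/7 + 7/9)/(7/9) = (76/63)/(7/9) = 76/49.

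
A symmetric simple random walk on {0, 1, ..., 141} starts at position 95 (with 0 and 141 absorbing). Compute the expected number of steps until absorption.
E[τ | X_0 = 95] = 4370

Let v_k = E[τ | X_0 = k]. Boundary: v_0 = v_141 = 0. Recurrence: v_k = 1 + (v_{k-1} + v_{k+1})/2 for 1 ≤ k ≤ 140. The particular solution to v_k − (v_{k-1} + v_{k+1})/2 = 1 is v_k = −k^2. Adding homogeneous solution A + B k and matching boundaries gives v_k = k (141 − k). Substituting k = 95: v_95 = 95 · 46 = 4370.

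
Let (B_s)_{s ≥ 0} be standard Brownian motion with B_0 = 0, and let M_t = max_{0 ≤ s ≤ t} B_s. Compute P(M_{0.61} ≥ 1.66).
P(M_{0.61} ≥ 1.66) = 2·P(B_{0.61} ≥ 1.66) = 2(1 − Φ(1.66/√0.61)) ≈ 0.0336

By the reflection principle for Brownian motion, P(M_t ≥ a) = 2 · P(B_t ≥ a) for a ≥ 0. Since B_t ~ N(0, t), P(B_t ≥ 1.66) = 1 − Φ(1.66/√t) = 1 − Φ(1.66/√0.61) = 1 − Φ(2.1254). So
  P(M_{0.61} ≥ 1.66) = 2(1 − Φ(2.1254)) ≈ 0.0336.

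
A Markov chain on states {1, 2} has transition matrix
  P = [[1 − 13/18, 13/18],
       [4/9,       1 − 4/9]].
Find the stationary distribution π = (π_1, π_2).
π_1 = 8/21, π_2 = 13/21

Solve πP = π with π_1 + π_2 = 1. From πP = π: π_1 · (1 − 13/18) + π_2 · 4/9 = π_1 ⇒ π_2 · 4/9 = π_1 · 13/18 ⇒ π_2/π_1 = (13/18)/(4/9) = 13/8. Together with π_1 + π_2 = 1:
  π_1 = (4/9)/(13/18 + 4/9) = (4/9)/(7/6) = 8/21,
  π_2 = (13/18)/(13/18 + 4/9) = (13/18)/(7/6) = 13/21.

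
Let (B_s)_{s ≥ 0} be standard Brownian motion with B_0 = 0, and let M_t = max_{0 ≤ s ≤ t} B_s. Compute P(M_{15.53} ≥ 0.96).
P(M_{15.53} ≥ 0.96) = 2·P(B_{15.53} ≥ 0.96) = 2(1 − Φ(0.96/√15.53)) ≈ 0.8075

By the reflection principle for Brownian motion, P(M_t ≥ a) = 2 · P(B_t ≥ a) for a ≥ 0. Since B_t ~ N(0, t), P(B_t ≥ 0.96) = 1 − Φ(0.96/√t) = 1 − Φ(0.96/√15.53) = 1 − Φ(0.2436). So
  P(M_{15.53} ≥ 0.96) = 2(1 − Φ(0.2436)) ≈ 0.8075.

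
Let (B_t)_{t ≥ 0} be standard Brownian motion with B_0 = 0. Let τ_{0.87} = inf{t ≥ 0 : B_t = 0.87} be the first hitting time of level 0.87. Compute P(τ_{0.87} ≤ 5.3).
P(τ_{0.87} ≤ 5.3) = 2(1 − Φ(0.87/√5.3)) = 2(1 − Φ(0.3779)) ≈ 0.7055

By the reflection principle for standard BM, P(τ_b ≤ t) = 2 · P(B_t ≥ b). Since B_t ~ N(0, t), P(B_t ≥ 0.87) = 1 − Φ(0.87/√t) = 1 − Φ(0.87/√5.3) = 1 − Φ(0.3779) ≈ 0.35275. Doubling: P(τ_{0.87} ≤ 5.3) ≈ 2 · 0.35275 = 0.70550 ≈ 0.7055.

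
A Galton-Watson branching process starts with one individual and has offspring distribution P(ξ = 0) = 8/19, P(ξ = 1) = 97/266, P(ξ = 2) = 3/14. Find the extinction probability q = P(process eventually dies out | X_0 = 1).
q = 1

Mean offspring μ = 0·8/19 + 1·97/266 + 2·3/14 = 211/266 ≤ 1. For μ ≤ 1 with offspring not concentrated at 1, the Galton-Watson process goes extinct almost surely, so q = 1.
(Algebraic check: The pgf is f(s) = 8/19 + 97/266·s + 3/14·s². The extinction probability q is the smallest fixed point of f in [0, 1]. Setting s = f(s):
  3/14·s² + (97/266 − 1)·s + 8/19 = 0
  3/14·s² − (8/19 + 3/14)·s + 8/19 = 0
which factors as (s − 1)·(3/14·s − 8/19) = 0, giving roots s = 1 and s = (8/19)/(3/14) = 112/57. Since 112/57 ≥ 1, the smallest root in [0, 1] is s = 1.)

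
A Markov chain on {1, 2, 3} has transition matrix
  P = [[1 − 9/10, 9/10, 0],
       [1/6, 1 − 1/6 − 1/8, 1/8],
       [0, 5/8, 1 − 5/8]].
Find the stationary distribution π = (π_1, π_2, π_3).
π = (25/187, 135/187, 27/187)

This is a birth-death chain on three states, which satisfies detailed balance: π_1 · P_{12} = π_2 · P_{21} and π_2 · P_{23} = π_3 · P_{32}.
From π_1 · 9/10 = π_2 · 1/6: π_2/π_1 = (9/10)/(1/6) = 27/5.
From π_2 · 1/8 = π_3 · 5/8: π_3/π_2 = (1/8)/(5/8) = 1/5.
Take π_1 proportional to 1; then unnormalized π = (1, 27/5, 27/25). Normalize by dividing by the sum 187/25:
  π = (25/187, 135/187, 27/187).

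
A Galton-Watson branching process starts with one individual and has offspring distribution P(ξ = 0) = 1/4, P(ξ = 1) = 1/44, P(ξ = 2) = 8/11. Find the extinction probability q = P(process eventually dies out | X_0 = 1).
q = 11/32

The pgf is f(s) = 1/4 + 1/44·s + 8/11·s². The extinction probability q is the smallest fixed point of f in [0, 1]. Setting s = f(s):
  8/11·s² + (1/44 − 1)·s + 1/4 = 0
  8/11·s² − (1/4 + 8/11)·s + 1/4 = 0
which factors as (s − 1)·(8/11·s − 1/4) = 0, giving roots s = 1 and s = (1/4)/(8/11) = 11/32.
Mean offspring μ = 1/44 + 2·8/11 = 65/44 > 1 (supercritical), so q < 1. The extinction probability is the smaller root: q = (1/4)/(8/11) = 11/32.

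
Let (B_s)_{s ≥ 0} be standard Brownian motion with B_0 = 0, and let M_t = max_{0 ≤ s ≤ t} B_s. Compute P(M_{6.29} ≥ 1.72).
P(M_{6.29} ≥ 1.72) = 2·P(B_{6.29} ≥ 1.72) = 2(1 − Φ(1.72/√6.29)) ≈ 0.4928

By the reflection principle for Brownian motion, P(M_t ≥ a) = 2 · P(B_t ≥ a) for a ≥ 0. Since B_t ~ N(0, t), P(B_t ≥ 1.72) = 1 − Φ(1.72/√t) = 1 − Φ(1.72/√6.29) = 1 − Φ(0.6858). So
  P(M_{6.29} ≥ 1.72) = 2(1 − Φ(0.6858)) ≈ 0.4928.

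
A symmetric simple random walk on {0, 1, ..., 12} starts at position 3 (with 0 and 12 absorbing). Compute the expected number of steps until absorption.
E[τ | X_0 = 3] = 27

Let v_k = E[τ | X_0 = k]. Boundary: v_0 = v_12 = 0. Recurrence: v_k = 1 + (v_{k-1} + v_{k+1})/2 for 1 ≤ k ≤ 11. The particular solution to v_k − (v_{k-1} + v_{k+1})/2 = 1 is v_k = −k^2. Adding homogeneous solution A + B k and matching boundaries gives v_k = k (12 − k). Substituting k = 3: v_3 = 3 · 9 = 27.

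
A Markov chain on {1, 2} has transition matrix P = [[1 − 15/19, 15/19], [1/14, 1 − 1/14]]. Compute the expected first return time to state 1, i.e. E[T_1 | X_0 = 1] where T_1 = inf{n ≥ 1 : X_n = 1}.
E[T_1 | X_0 = 1] = 1/π_1 = 229/19

For an irreducible recurrent Markov chain with stationary distribution π, E[T_i | X_0 = i] = 1/π_i (Kac's formula). Here π_1 = (1/14)/(15/19 + 1/14) = (1/14)/(229/266) = 19/229, so E[T_1 | X_0 = 1] = 1/π_1 = (15/19 + 1/14)/(1/14) = (229/266)/(1/14) = 229/19.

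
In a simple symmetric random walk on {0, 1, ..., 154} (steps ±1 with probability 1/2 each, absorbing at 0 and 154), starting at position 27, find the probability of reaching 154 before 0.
P(hit 154 before 0) = 27/154

Let u_k = P(hit 154 before 0 | start at k). Then u_0 = 0, u_154 = 1, and u_k = u_{k-1}/2 + u_{k+1}/2 for 1 ≤ k ≤ 153. This harmonic recurrence is solved by u_k = k/154, giving u_27 = 27/154.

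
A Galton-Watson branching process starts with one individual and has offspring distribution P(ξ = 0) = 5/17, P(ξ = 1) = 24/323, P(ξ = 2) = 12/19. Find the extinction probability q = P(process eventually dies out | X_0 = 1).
q = 95/204

The pgf is f(s) = 5/17 + 24/323·s + 12/19·s². The extinction probability q is the smallest fixed point of f in [0, 1]. Setting s = f(s):
  12/19·s² + (24/323 − 1)·s + 5/17 = 0
  12/19·s² − (5/17 + 12/19)·s + 5/17 = 0
which factors as (s − 1)·(12/19·s − 5/17) = 0, giving roots s = 1 and s = (5/17)/(12/19) = 95/204.
Mean offspring μ = 24/323 + 2·12/19 = 432/323 > 1 (supercritical), so q < 1. The extinction probability is the smaller root: q = (5/17)/(12/19) = 95/204.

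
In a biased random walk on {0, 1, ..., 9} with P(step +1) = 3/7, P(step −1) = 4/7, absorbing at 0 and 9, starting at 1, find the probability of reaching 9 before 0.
P(hit 9 before 0) = (1 − (4/3)^1) / (1 − (4/3)^9) = 6561/242461

Let u_k denote P(reach 9 before 0 | start at k). Boundary: u_0 = 0, u_9 = 1. Recurrence: u_k = 3/7·u_{k+1} + 4/7·u_{k-1} for 1 ≤ k ≤ 8. Try u_k = A + B·r^k with r = q/p = (4/7)/(3/7) = 4/3. Substitution satisfies the recurrence; boundary conditions give:
  u_k = (1 − r^k) / (1 − r^N) = (1 − (4/3)^1) / (1 − (4/3)^9) = 6561/242461.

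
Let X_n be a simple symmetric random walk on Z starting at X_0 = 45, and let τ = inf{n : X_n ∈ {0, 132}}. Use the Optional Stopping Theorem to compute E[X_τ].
E[X_τ] = 45

X_n is a martingale and τ is a bounded-mean stopping time (indeed τ is finite a.s. with bounded expectation since the walk is in a bounded region). By the OST, E[X_τ] = E[X_0] = 45. Equivalently: E[X_τ] = 132 · P(hit 132 first) + 0 · P(hit 0 first) = 132 · (45/132) = 45.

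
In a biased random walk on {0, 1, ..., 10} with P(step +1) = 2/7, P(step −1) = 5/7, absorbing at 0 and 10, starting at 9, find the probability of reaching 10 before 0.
P(hit 10 before 0) = (1 − (5/2)^9) / (1 − (5/2)^10) = 1301742/3254867

Let u_k denote P(reach 10 before 0 | start at k). Boundary: u_0 = 0, u_10 = 1. Recurrence: u_k = 2/7·u_{k+1} + 5/7·u_{k-1} for 1 ≤ k ≤ 9. Try u_k = A + B·r^k with r = q/p = (5/7)/(2/7) = 5/2. Substitution satisfies the recurrence; boundary conditions give:
  u_k = (1 − r^k) / (1 − r^N) = (1 − (5/2)^9) / (1 − (5/2)^10) = 1301742/3254867.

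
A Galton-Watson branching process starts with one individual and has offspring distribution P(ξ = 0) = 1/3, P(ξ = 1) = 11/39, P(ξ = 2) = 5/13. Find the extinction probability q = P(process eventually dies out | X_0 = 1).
q = 13/15

The pgf is f(s) = 1/3 + 11/39·s + 5/13·s². The extinction probability q is the smallest fixed point of f in [0, 1]. Setting s = f(s):
  5/13·s² + (11/39 − 1)·s + 1/3 = 0
  5/13·s² − (1/3 + 5/13)·s + 1/3 = 0
which factors as (s − 1)·(5/13·s − 1/3) = 0, giving roots s = 1 and s = (1/3)/(5/13) = 13/15.
Mean offspring μ = 11/39 + 2·5/13 = 41/39 > 1 (supercritical), so q < 1. The extinction probability is the smaller root: q = (1/3)/(5/13) = 13/15.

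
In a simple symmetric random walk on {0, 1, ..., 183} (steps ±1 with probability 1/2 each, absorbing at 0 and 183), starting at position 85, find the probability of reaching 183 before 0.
P(hit 183 before 0) = 85/183

Let u_k = P(hit 183 before 0 | start at k). Then u_0 = 0, u_183 = 1, and u_k = u_{k-1}/2 + u_{k+1}/2 for 1 ≤ k ≤ 182. This harmonic recurrence is solved by u_k = k/183, giving u_85 = 85/183.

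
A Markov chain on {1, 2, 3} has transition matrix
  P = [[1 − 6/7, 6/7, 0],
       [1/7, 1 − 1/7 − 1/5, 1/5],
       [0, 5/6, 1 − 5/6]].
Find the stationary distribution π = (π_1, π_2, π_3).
π = (25/211, 150/211, 36/211)

This is a birth-death chain on three states, which satisfies detailed balance: π_1 · P_{12} = π_2 · P_{21} and π_2 · P_{23} = π_3 · P_{32}.
From π_1 · 6/7 = π_2 · 1/7: π_2/π_1 = (6/7)/(1/7) = 6.
From π_2 · 1/5 = π_3 · 5/6: π_3/π_2 = (1/5)/(5/6) = 6/25.
Take π_1 proportional to 1; then unnormalized π = (1, 6, 36/25). Normalize by dividing by the sum 211/25:
  π = (25/211, 150/211, 36/211).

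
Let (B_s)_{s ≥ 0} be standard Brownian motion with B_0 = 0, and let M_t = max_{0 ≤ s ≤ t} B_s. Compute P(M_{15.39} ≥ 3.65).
P(M_{15.39} ≥ 3.65) = 2·P(B_{15.39} ≥ 3.65) = 2(1 − Φ(3.65/√15.39)) ≈ 0.3522

By the reflection principle for Brownian motion, P(M_t ≥ a) = 2 · P(B_t ≥ a) for a ≥ 0. Since B_t ~ N(0, t), P(B_t ≥ 3.65) = 1 − Φ(3.65/√t) = 1 − Φ(3.65/√15.39) = 1 − Φ(0.9304). So
  P(M_{15.39} ≥ 3.65) = 2(1 − Φ(0.9304)) ≈ 0.3522.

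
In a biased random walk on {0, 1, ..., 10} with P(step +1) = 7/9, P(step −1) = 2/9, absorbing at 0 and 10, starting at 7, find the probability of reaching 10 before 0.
P(hit 10 before 0) = (1 − (2/7)^7) / (1 − (2/7)^10) = 56486269/56494845

Let u_k denote P(reach 10 before 0 | start at k). Boundary: u_0 = 0, u_10 = 1. Recurrence: u_k = 7/9·u_{k+1} + 2/9·u_{k-1} for 1 ≤ k ≤ 9. Try u_k = A + B·r^k with r = q/p = (2/9)/(7/9) = 2/7. Substitution satisfies the recurrence; boundary conditions give:
  u_k = (1 − r^k) / (1 − r^N) = (1 − (2/7)^7) / (1 − (2/7)^10) = 56486269/56494845.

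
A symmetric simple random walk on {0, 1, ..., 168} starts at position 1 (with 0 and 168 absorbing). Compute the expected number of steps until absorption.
E[τ | X_0 = 1] = 167

Let v_k = E[τ | X_0 = k]. Boundary: v_0 = v_168 = 0. Recurrence: v_k = 1 + (v_{k-1} + v_{k+1})/2 for 1 ≤ k ≤ 167. The particular solution to v_k − (v_{k-1} + v_{k+1})/2 = 1 is v_k = −k^2. Adding homogeneous solution A + B k and matching boundaries gives v_k = k (168 − k). Substituting k = 1: v_1 = 1 · 167 = 167.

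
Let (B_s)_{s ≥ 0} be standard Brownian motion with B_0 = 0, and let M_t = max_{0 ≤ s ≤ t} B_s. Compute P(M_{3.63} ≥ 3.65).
P(M_{3.63} ≥ 3.65) = 2·P(B_{3.63} ≥ 3.65) = 2(1 − Φ(3.65/√3.63)) ≈ 0.0554

By the reflection principle for Brownian motion, P(M_t ≥ a) = 2 · P(B_t ≥ a) for a ≥ 0. Since B_t ~ N(0, t), P(B_t ≥ 3.65) = 1 − Φ(3.65/√t) = 1 − Φ(3.65/√3.63) = 1 − Φ(1.9158). So
  P(M_{3.63} ≥ 3.65) = 2(1 − Φ(1.9158)) ≈ 0.0554.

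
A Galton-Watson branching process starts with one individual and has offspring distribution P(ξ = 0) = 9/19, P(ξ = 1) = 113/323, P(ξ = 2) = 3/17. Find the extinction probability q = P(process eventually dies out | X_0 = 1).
q = 1

Mean offspring μ = 0·9/19 + 1·113/323 + 2·3/17 = 227/323 ≤ 1. For μ ≤ 1 with offspring not concentrated at 1, the Galton-Watson process goes extinct almost surely, so q = 1.
(Algebraic check: The pgf is f(s) = 9/19 + 113/323·s + 3/17·s². The extinction probability q is the smallest fixed point of f in [0, 1]. Setting s = f(s):
  3/17·s² + (113/323 − 1)·s + 9/19 = 0
  3/17·s² − (9/19 + 3/17)·s + 9/19 = 0
which factors as (s − 1)·(3/17·s − 9/19) = 0, giving roots s = 1 and s = (9/19)/(3/17) = 51/19. Since 51/19 ≥ 1, the smallest root in [0, 1] is s = 1.)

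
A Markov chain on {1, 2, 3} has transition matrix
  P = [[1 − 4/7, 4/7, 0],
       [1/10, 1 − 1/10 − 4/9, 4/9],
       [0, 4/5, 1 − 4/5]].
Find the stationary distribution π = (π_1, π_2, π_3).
π = (9/89, 360/623, 200/623)

This is a birth-death chain on three states, which satisfies detailed balance: π_1 · P_{12} = π_2 · P_{21} and π_2 · P_{23} = π_3 · P_{32}.
From π_1 · 4/7 = π_2 · 1/10: π_2/π_1 = (4/7)/(1/10) = 40/7.
From π_2 · 4/9 = π_3 · 4/5: π_3/π_2 = (4/9)/(4/5) = 5/9.
Take π_1 proportional to 1; then unnormalized π = (1, 40/7, 200/63). Normalize by dividing by the sum 89/9:
  π = (9/89, 360/623, 200/623).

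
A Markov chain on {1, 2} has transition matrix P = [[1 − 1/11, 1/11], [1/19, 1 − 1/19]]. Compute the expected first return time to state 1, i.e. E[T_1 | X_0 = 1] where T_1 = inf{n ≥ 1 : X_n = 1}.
E[T_1 | X_0 = 1] = 1/π_1 = 30/11

For an irreducible recurrent Markov chain with stationary distribution π, E[T_i | X_0 = i] = 1/π_i (Kac's formula). Here π_1 = (1/19)/(1/11 + 1/19) = (1/19)/(30/209) = 11/30, so E[T_1 | X_0 = 1] = 1/π_1 = (1/11 + 1/19)/(1/19) = (30/209)/(1/19) = 30/11.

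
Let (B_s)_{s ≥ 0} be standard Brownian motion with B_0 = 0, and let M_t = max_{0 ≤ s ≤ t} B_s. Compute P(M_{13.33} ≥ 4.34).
P(M_{13.33} ≥ 4.34) = 2·P(B_{13.33} ≥ 4.34) = 2(1 − Φ(4.34/√13.33)) ≈ 0.2346

By the reflection principle for Brownian motion, P(M_t ≥ a) = 2 · P(B_t ≥ a) for a ≥ 0. Since B_t ~ N(0, t), P(B_t ≥ 4.34) = 1 − Φ(4.34/√t) = 1 − Φ(4.34/√13.33) = 1 − Φ(1.1887). So
  P(M_{13.33} ≥ 4.34) = 2(1 − Φ(1.1887)) ≈ 0.2346.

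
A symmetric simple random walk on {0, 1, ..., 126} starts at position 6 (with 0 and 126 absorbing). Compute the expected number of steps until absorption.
E[τ | X_0 = 6] = 720

Let v_k = E[τ | X_0 = k]. Boundary: v_0 = v_126 = 0. Recurrence: v_k = 1 + (v_{k-1} + v_{k+1})/2 for 1 ≤ k ≤ 125. The particular solution to v_k − (v_{k-1} + v_{k+1})/2 = 1 is v_k = −k^2. Adding homogeneous solution A + B k and matching boundaries gives v_k = k (126 − k). Substituting k = 6: v_6 = 6 · 120 = 720.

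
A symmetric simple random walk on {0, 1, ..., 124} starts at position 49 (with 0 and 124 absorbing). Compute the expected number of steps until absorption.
E[τ | X_0 = 49] = 3675

Let v_k = E[τ | X_0 = k]. Boundary: v_0 = v_124 = 0. Recurrence: v_k = 1 + (v_{k-1} + v_{k+1})/2 for 1 ≤ k ≤ 123. The particular solution to v_k − (v_{k-1} + v_{k+1})/2 = 1 is v_k = −k^2. Adding homogeneous solution A + B k and matching boundaries gives v_k = k (124 − k). Substituting k = 49: v_49 = 49 · 75 = 3675.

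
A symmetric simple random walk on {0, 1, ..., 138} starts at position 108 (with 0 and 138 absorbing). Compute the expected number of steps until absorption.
E[τ | X_0 = 108] = 3240

Let v_k = E[τ | X_0 = k]. Boundary: v_0 = v_138 = 0. Recurrence: v_k = 1 + (v_{k-1} + v_{k+1})/2 for 1 ≤ k ≤ 137. The particular solution to v_k − (v_{k-1} + v_{k+1})/2 = 1 is v_k = −k^2. Adding homogeneous solution A + B k and matching boundaries gives v_k = k (138 − k). Substituting k = 108: v_108 = 108 · 30 = 3240.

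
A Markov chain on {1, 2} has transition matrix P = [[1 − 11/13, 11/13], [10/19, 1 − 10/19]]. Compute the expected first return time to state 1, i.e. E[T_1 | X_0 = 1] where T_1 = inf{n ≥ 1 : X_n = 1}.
E[T_1 | X_0 = 1] = 1/π_1 = 339/130

For an irreducible recurrent Markov chain with stationary distribution π, E[T_i | X_0 = i] = 1/π_i (Kac's formula). Here π_1 = (10/19)/(11/13 + 10/19) = (10/19)/(339/247) = 130/339, so E[T_1 | X_0 = 1] = 1/π_1 = (11/13 + 10/19)/(10/19) = (339/247)/(10/19) = 339/130.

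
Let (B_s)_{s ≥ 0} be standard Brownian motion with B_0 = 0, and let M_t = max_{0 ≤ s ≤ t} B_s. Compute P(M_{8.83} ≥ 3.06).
P(M_{8.83} ≥ 3.06) = 2·P(B_{8.83} ≥ 3.06) = 2(1 − Φ(3.06/√8.83)) ≈ 0.3031

By the reflection principle for Brownian motion, P(M_t ≥ a) = 2 · P(B_t ≥ a) for a ≥ 0. Since B_t ~ N(0, t), P(B_t ≥ 3.06) = 1 − Φ(3.06/√t) = 1 − Φ(3.06/√8.83) = 1 − Φ(1.0298). So
  P(M_{8.83} ≥ 3.06) = 2(1 − Φ(1.0298)) ≈ 0.3031.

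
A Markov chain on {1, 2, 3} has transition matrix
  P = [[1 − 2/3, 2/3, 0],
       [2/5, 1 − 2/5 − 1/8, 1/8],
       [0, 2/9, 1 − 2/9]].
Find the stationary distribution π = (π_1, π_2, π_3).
π = (48/173, 80/173, 45/173)

This is a birth-death chain on three states, which satisfies detailed balance: π_1 · P_{12} = π_2 · P_{21} and π_2 · P_{23} = π_3 · P_{32}.
From π_1 · 2/3 = π_2 · 2/5: π_2/π_1 = (2/3)/(2/5) = 5/3.
From π_2 · 1/8 = π_3 · 2/9: π_3/π_2 = (1/8)/(2/9) = 9/16.
Take π_1 proportional to 1; then unnormalized π = (1, 5/3, 15/16). Normalize by dividing by the sum 173/48:
  π = (48/173, 80/173, 45/173).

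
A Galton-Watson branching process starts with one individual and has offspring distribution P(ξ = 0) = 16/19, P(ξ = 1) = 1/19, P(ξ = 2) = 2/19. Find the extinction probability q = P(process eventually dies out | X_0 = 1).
q = 1

Mean offspring μ = 0·16/19 + 1·1/19 + 2·2/19 = 5/19 ≤ 1. For μ ≤ 1 with offspring not concentrated at 1, the Galton-Watson process goes extinct almost surely, so q = 1.
(Algebraic check: The pgf is f(s) = 16/19 + 1/19·s + 2/19·s². The extinction probability q is the smallest fixed point of f in [0, 1]. Setting s = f(s):
  2/19·s² + (1/19 − 1)·s + 16/19 = 0
  2/19·s² − (16/19 + 2/19)·s + 16/19 = 0
which factors as (s − 1)·(2/19·s − 16/19) = 0, giving roots s = 1 and s = (16/19)/(2/19) = 8. Since 8 ≥ 1, the smallest root in [0, 1] is s = 1.)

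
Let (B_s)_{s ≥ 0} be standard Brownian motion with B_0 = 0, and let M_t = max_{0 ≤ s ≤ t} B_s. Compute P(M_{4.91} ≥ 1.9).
P(M_{4.91} ≥ 1.9) = 2·P(B_{4.91} ≥ 1.9) = 2(1 − Φ(1.9/√4.91)) ≈ 0.3912

By the reflection principle for Brownian motion, P(M_t ≥ a) = 2 · P(B_t ≥ a) for a ≥ 0. Since B_t ~ N(0, t), P(B_t ≥ 1.9) = 1 − Φ(1.9/√t) = 1 − Φ(1.9/√4.91) = 1 − Φ(0.8575). So
  P(M_{4.91} ≥ 1.9) = 2(1 − Φ(0.8575)) ≈ 0.3912.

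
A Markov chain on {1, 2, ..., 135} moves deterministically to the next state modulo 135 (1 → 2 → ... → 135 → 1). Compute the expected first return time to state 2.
E[T_2 | X_0 = 2] = 135

The chain cycles deterministically, so starting at state 2 it returns in exactly 135 steps. Equivalently, the stationary distribution is uniform π_j = 1/135 for every state j, so by Kac's formula E[T_2] = 1/π_2 = 135.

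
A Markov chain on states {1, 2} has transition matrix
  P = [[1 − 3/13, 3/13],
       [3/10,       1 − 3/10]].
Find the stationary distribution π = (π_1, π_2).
π_1 = 13/23, π_2 = 10/23

Solve πP = π with π_1 + π_2 = 1. From πP = π: π_1 · (1 − 3/13) + π_2 · 3/10 = π_1 ⇒ π_2 · 3/10 = π_1 · 3/13 ⇒ π_2/π_1 = (3/13)/(3/10) = 10/13. Together with π_1 + π_2 = 1:
  π_1 = (3/10)/(3/13 + 3/10) = (3/10)/(69/130) = 13/23,
  π_2 = (3/13)/(3/13 + 3/10) = (3/13)/(69/130) = 10/23.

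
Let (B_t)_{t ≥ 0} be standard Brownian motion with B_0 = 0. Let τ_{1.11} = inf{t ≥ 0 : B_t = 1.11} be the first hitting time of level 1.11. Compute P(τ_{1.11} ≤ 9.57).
P(τ_{1.11} ≤ 9.57) = 2(1 − Φ(1.11/√9.57)) = 2(1 − Φ(0.3588)) ≈ 0.7197

By the reflection principle for standard BM, P(τ_b ≤ t) = 2 · P(B_t ≥ b). Since B_t ~ N(0, t), P(B_t ≥ 1.11) = 1 − Φ(1.11/√t) = 1 − Φ(1.11/√9.57) = 1 − Φ(0.3588) ≈ 0.35987. Doubling: P(τ_{1.11} ≤ 9.57) ≈ 2 · 0.35987 = 0.71974 ≈ 0.7197.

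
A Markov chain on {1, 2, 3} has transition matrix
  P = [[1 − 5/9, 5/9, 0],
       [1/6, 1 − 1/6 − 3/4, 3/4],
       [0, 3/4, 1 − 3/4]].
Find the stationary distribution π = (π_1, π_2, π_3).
π = (3/23, 10/23, 10/23)

This is a birth-death chain on three states, which satisfies detailed balance: π_1 · P_{12} = π_2 · P_{21} and π_2 · P_{23} = π_3 · P_{32}.
From π_1 · 5/9 = π_2 · 1/6: π_2/π_1 = (5/9)/(1/6) = 10/3.
From π_2 · 3/4 = π_3 · 3/4: π_3/π_2 = (3/4)/(3/4) = 1.
Take π_1 proportional to 1; then unnormalized π = (1, 10/3, 10/3). Normalize by dividing by the sum 23/3:
  π = (3/23, 10/23, 10/23).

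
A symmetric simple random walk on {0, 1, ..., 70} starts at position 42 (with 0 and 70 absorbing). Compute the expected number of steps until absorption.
E[τ | X_0 = 42] = 1176

Let v_k = E[τ | X_0 = k]. Boundary: v_0 = v_70 = 0. Recurrence: v_k = 1 + (v_{k-1} + v_{k+1})/2 for 1 ≤ k ≤ 69. The particular solution to v_k − (v_{k-1} + v_{k+1})/2 = 1 is v_k = −k^2. Adding homogeneous solution A + B k and matching boundaries gives v_k = k (70 − k). Substituting k = 42: v_42 = 42 · 28 = 1176.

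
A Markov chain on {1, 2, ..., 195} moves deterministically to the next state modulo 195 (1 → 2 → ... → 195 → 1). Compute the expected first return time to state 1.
E[T_1 | X_0 = 1] = 195

The chain cycles deterministically, so starting at state 1 it returns in exactly 195 steps. Equivalently, the stationary distribution is uniform π_j = 1/195 for every state j, so by Kac's formula E[T_1] = 1/π_1 = 195.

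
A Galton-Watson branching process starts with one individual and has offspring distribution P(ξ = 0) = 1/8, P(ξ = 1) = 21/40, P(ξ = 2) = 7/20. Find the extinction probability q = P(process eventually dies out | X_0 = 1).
q = 5/14

The pgf is f(s) = 1/8 + 21/40·s + 7/20·s². The extinction probability q is the smallest fixed point of f in [0, 1]. Setting s = f(s):
  7/20·s² + (21/40 − 1)·s + 1/8 = 0
  7/20·s² − (1/8 + 7/20)·s + 1/8 = 0
which factors as (s − 1)·(7/20·s − 1/8) = 0, giving roots s = 1 and s = (1/8)/(7/20) = 5/14.
Mean offspring μ = 21/40 + 2·7/20 = 49/40 > 1 (supercritical), so q < 1. The extinction probability is the smaller root: q = (1/8)/(7/20) = 5/14.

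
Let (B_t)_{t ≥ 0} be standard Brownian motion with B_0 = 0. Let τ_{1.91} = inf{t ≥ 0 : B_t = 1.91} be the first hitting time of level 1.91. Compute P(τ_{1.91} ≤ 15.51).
P(τ_{1.91} ≤ 15.51) = 2(1 − Φ(1.91/√15.51)) = 2(1 − Φ(0.4850)) ≈ 0.6277

By the reflection principle for standard BM, P(τ_b ≤ t) = 2 · P(B_t ≥ b). Since B_t ~ N(0, t), P(B_t ≥ 1.91) = 1 − Φ(1.91/√t) = 1 − Φ(1.91/√15.51) = 1 − Φ(0.4850) ≈ 0.31384. Doubling: P(τ_{1.91} ≤ 15.51) ≈ 2 · 0.31384 = 0.62768 ≈ 0.6277.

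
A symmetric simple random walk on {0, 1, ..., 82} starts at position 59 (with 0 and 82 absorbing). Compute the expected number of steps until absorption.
E[τ | X_0 = 59] = 1357

Let v_k = E[τ | X_0 = k]. Boundary: v_0 = v_82 = 0. Recurrence: v_k = 1 + (v_{k-1} + v_{k+1})/2 for 1 ≤ k ≤ 81. The particular solution to v_k − (v_{k-1} + v_{k+1})/2 = 1 is v_k = −k^2. Adding homogeneous solution A + B k and matching boundaries gives v_k = k (82 − k). Substituting k = 59: v_59 = 59 · 23 = 1357.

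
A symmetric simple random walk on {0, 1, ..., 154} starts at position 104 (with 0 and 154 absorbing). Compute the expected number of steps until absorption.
E[τ | X_0 = 104] = 5200

Let v_k = E[τ | X_0 = k]. Boundary: v_0 = v_154 = 0. Recurrence: v_k = 1 + (v_{k-1} + v_{k+1})/2 for 1 ≤ k ≤ 153. The particular solution to v_k − (v_{k-1} + v_{k+1})/2 = 1 is v_k = −k^2. Adding homogeneous solution A + B k and matching boundaries gives v_k = k (154 − k). Substituting k = 104: v_104 = 104 · 50 = 5200.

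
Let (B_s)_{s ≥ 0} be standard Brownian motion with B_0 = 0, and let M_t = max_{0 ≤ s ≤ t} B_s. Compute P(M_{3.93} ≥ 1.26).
P(M_{3.93} ≥ 1.26) = 2·P(B_{3.93} ≥ 1.26) = 2(1 − Φ(1.26/√3.93)) ≈ 0.5250

By the reflection principle for Brownian motion, P(M_t ≥ a) = 2 · P(B_t ≥ a) for a ≥ 0. Since B_t ~ N(0, t), P(B_t ≥ 1.26) = 1 − Φ(1.26/√t) = 1 − Φ(1.26/√3.93) = 1 − Φ(0.6356). So
  P(M_{3.93} ≥ 1.26) = 2(1 − Φ(0.6356)) ≈ 0.5250.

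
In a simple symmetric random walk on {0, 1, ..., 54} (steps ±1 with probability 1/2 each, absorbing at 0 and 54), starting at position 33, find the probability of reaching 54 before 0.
P(hit 54 before 0) = 33/54 = 11/18

Let u_k = P(hit 54 before 0 | start at k). Then u_0 = 0, u_54 = 1, and u_k = u_{k-1}/2 + u_{k+1}/2 for 1 ≤ k ≤ 53. This harmonic recurrence is solved by u_k = k/54, giving u_33 = 33/54 = 11/18.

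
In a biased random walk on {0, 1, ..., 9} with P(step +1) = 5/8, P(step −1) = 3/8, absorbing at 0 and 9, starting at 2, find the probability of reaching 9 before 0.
P(hit 9 before 0) = (1 − (3/5)^2) / (1 − (3/5)^9) = 625000/966721

Let u_k denote P(reach 9 before 0 | start at k). Boundary: u_0 = 0, u_9 = 1. Recurrence: u_k = 5/8·u_{k+1} + 3/8·u_{k-1} for 1 ≤ k ≤ 8. Try u_k = A + B·r^k with r = q/p = (3/8)/(5/8) = 3/5. Substitution satisfies the recurrence; boundary conditions give:
  u_k = (1 − r^k) / (1 − r^N) = (1 − (3/5)^2) / (1 − (3/5)^9) = 625000/966721.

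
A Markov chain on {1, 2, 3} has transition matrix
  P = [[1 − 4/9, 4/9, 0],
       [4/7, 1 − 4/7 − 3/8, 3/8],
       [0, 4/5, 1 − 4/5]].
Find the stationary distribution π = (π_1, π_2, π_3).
π = (288/617, 224/617, 105/617)

This is a birth-death chain on three states, which satisfies detailed balance: π_1 · P_{12} = π_2 · P_{21} and π_2 · P_{23} = π_3 · P_{32}.
From π_1 · 4/9 = π_2 · 4/7: π_2/π_1 = (4/9)/(4/7) = 7/9.
From π_2 · 3/8 = π_3 · 4/5: π_3/π_2 = (3/8)/(4/5) = 15/32.
Take π_1 proportional to 1; then unnormalized π = (1, 7/9, 35/96). Normalize by dividing by the sum 617/288:
  π = (288/617, 224/617, 105/617).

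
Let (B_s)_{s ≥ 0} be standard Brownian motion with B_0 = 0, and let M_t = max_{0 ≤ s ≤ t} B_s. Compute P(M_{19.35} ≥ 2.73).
P(M_{19.35} ≥ 2.73) = 2·P(B_{19.35} ≥ 2.73) = 2(1 − Φ(2.73/√19.35)) ≈ 0.5349

By the reflection principle for Brownian motion, P(M_t ≥ a) = 2 · P(B_t ≥ a) for a ≥ 0. Since B_t ~ N(0, t), P(B_t ≥ 2.73) = 1 − Φ(2.73/√t) = 1 − Φ(2.73/√19.35) = 1 − Φ(0.6206). So
  P(M_{19.35} ≥ 2.73) = 2(1 − Φ(0.6206)) ≈ 0.5349.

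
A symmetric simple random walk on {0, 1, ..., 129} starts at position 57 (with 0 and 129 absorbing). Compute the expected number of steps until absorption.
E[τ | X_0 = 57] = 4104

Let v_k = E[τ | X_0 = k]. Boundary: v_0 = v_129 = 0. Recurrence: v_k = 1 + (v_{k-1} + v_{k+1})/2 for 1 ≤ k ≤ 128. The particular solution to v_k − (v_{k-1} + v_{k+1})/2 = 1 is v_k = −k^2. Adding homogeneous solution A + B k and matching boundaries gives v_k = k (129 − k). Substituting k = 57: v_57 = 57 · 72 = 4104.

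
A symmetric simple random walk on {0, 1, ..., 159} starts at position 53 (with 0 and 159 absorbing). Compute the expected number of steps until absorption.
E[τ | X_0 = 53] = 5618

Let v_k = E[τ | X_0 = k]. Boundary: v_0 = v_159 = 0. Recurrence: v_k = 1 + (v_{k-1} + v_{k+1})/2 for 1 ≤ k ≤ 158. The particular solution to v_k − (v_{k-1} + v_{k+1})/2 = 1 is v_k = −k^2. Adding homogeneous solution A + B k and matching boundaries gives v_k = k (159 − k). Substituting k = 53: v_53 = 53 · 106 = 5618.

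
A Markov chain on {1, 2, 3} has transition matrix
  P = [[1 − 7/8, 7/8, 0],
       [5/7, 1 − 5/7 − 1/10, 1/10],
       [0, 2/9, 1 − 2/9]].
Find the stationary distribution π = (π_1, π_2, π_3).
π = (800/2221, 980/2221, 441/2221)

This is a birth-death chain on three states, which satisfies detailed balance: π_1 · P_{12} = π_2 · P_{21} and π_2 · P_{23} = π_3 · P_{32}.
From π_1 · 7/8 = π_2 · 5/7: π_2/π_1 = (7/8)/(5/7) = 49/40.
From π_2 · 1/10 = π_3 · 2/9: π_3/π_2 = (1/10)/(2/9) = 9/20.
Take π_1 proportional to 1; then unnormalized π = (1, 49/40, 441/800). Normalize by dividing by the sum 2221/800:
  π = (800/2221, 980/2221, 441/2221).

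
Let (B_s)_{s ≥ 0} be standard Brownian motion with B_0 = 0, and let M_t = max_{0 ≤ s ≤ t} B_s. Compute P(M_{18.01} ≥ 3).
P(M_{18.01} ≥ 3) = 2·P(B_{18.01} ≥ 3) = 2(1 − Φ(3/√18.01)) ≈ 0.4796

By the reflection principle for Brownian motion, P(M_t ≥ a) = 2 · P(B_t ≥ a) for a ≥ 0. Since B_t ~ N(0, t), P(B_t ≥ 3) = 1 − Φ(3/√t) = 1 − Φ(3/√18.01) = 1 − Φ(0.7069). So
  P(M_{18.01} ≥ 3) = 2(1 − Φ(0.7069)) ≈ 0.4796.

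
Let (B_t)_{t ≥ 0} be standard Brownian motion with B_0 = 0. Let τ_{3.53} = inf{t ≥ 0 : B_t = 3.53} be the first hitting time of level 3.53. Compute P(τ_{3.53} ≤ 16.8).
P(τ_{3.53} ≤ 16.8) = 2(1 − Φ(3.53/√16.8)) = 2(1 − Φ(0.8612)) ≈ 0.3891

By the reflection principle for standard BM, P(τ_b ≤ t) = 2 · P(B_t ≥ b). Since B_t ~ N(0, t), P(B_t ≥ 3.53) = 1 − Φ(3.53/√t) = 1 − Φ(3.53/√16.8) = 1 − Φ(0.8612) ≈ 0.19456. Doubling: P(τ_{3.53} ≤ 16.8) ≈ 2 · 0.19456 = 0.38912 ≈ 0.3891.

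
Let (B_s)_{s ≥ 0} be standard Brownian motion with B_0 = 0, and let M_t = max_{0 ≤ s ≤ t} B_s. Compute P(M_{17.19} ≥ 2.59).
P(M_{17.19} ≥ 2.59) = 2·P(B_{17.19} ≥ 2.59) = 2(1 − Φ(2.59/√17.19)) ≈ 0.5322

By the reflection principle for Brownian motion, P(M_t ≥ a) = 2 · P(B_t ≥ a) for a ≥ 0. Since B_t ~ N(0, t), P(B_t ≥ 2.59) = 1 − Φ(2.59/√t) = 1 − Φ(2.59/√17.19) = 1 − Φ(0.6247). So
  P(M_{17.19} ≥ 2.59) = 2(1 − Φ(0.6247)) ≈ 0.5322.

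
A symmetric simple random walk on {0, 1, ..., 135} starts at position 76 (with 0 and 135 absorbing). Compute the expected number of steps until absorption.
E[τ | X_0 = 76] = 4484

Let v_k = E[τ | X_0 = k]. Boundary: v_0 = v_135 = 0. Recurrence: v_k = 1 + (v_{k-1} + v_{k+1})/2 for 1 ≤ k ≤ 134. The particular solution to v_k − (v_{k-1} + v_{k+1})/2 = 1 is v_k = −k^2. Adding homogeneous solution A + B k and matching boundaries gives v_k = k (135 − k). Substituting k = 76: v_76 = 76 · 59 = 4484.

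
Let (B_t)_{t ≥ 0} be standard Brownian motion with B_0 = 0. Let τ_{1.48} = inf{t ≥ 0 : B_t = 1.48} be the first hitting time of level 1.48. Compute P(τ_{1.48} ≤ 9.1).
P(τ_{1.48} ≤ 9.1) = 2(1 − Φ(1.48/√9.1)) = 2(1 − Φ(0.4906)) ≈ 0.6237

By the reflection principle for standard BM, P(τ_b ≤ t) = 2 · P(B_t ≥ b). Since B_t ~ N(0, t), P(B_t ≥ 1.48) = 1 − Φ(1.48/√t) = 1 − Φ(1.48/√9.1) = 1 − Φ(0.4906) ≈ 0.31185. Doubling: P(τ_{1.48} ≤ 9.1) ≈ 2 · 0.31185 = 0.62370 ≈ 0.6237.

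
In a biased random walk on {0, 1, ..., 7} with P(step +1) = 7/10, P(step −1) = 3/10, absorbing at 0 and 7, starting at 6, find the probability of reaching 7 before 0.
P(hit 7 before 0) = (1 − (3/7)^6) / (1 − (3/7)^7) = 204610/205339

Let u_k denote P(reach 7 before 0 | start at k). Boundary: u_0 = 0, u_7 = 1. Recurrence: u_k = 7/10·u_{k+1} + 3/10·u_{k-1} for 1 ≤ k ≤ 6. Try u_k = A + B·r^k with r = q/p = (3/10)/(7/10) = 3/7. Substitution satisfies the recurrence; boundary conditions give:
  u_k = (1 − r^k) / (1 − r^N) = (1 − (3/7)^6) / (1 − (3/7)^7) = 204610/205339.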